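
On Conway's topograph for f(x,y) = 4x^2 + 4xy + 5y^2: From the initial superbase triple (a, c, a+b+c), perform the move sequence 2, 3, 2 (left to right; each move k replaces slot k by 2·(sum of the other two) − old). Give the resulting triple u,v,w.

start (4,5,13) = (f(1,0),f(0,1),f(1,1))
replace slot 2: 2·(4+13) − 5 = 29 → (4,29,13)
replace slot 3: 2·(4+29) − 13 = 53 → (4,29,53)
replace slot 2: 2·(4+53) − 29 = 85 → (4,85,53)

4,85,53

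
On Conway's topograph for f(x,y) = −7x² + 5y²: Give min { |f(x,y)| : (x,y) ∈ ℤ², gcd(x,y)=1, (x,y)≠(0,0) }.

descent: ρ → (5,10,-2)  [lands on river]
river: ρ → (-2,10,5)
closes: descent 1, river 2
min |a| on river = 2

2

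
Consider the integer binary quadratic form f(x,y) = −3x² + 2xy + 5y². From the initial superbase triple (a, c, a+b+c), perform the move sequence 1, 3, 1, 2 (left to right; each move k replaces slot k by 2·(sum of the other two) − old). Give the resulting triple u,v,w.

start (-3,5,4) = (f(1,0),f(0,1),f(1,1))
replace slot 1: 2·(5+4) − (-3) = 21 → (21,5,4)
replace slot 3: 2·(21+5) − 4 = 48 → (21,5,48)
replace slot 1: 2·(5+48) − 21 = 85 → (85,5,48)
replace slot 2: 2·(85+48) − 5 = 261 → (85,261,48)

85,261,48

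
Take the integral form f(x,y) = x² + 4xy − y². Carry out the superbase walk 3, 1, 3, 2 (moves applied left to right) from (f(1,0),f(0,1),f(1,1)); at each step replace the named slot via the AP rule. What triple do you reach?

start (1,-1,4) = (f(1,0),f(0,1),f(1,1))
replace slot 3: 2·(1+(-1)) − 4 = -4 → (1,-1,-4)
replace slot 1: 2·((-1)+(-4)) − 1 = -11 → (-11,-1,-4)
replace slot 3: 2·((-11)+(-1)) − (-4) = -20 → (-11,-1,-20)
replace slot 2: 2·((-11)+(-20)) − (-1) = -61 → (-11,-61,-20)

-11,-61,-20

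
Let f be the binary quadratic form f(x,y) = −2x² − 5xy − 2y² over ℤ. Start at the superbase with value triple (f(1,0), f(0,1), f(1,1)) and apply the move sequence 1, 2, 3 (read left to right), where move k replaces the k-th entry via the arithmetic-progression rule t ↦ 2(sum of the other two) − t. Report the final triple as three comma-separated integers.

start (-2,-2,-9) = (f(1,0),f(0,1),f(1,1))
replace slot 1: 2·((-2)+(-9)) − (-2) = -20 → (-20,-2,-9)
replace slot 2: 2·((-20)+(-9)) − (-2) = -56 → (-20,-56,-9)
replace slot 3: 2·((-20)+(-56)) − (-9) = -143 → (-20,-56,-143)

-20,-56,-143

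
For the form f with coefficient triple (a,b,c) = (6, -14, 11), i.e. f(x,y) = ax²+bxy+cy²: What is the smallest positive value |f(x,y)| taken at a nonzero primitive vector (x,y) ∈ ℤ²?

translate: b→-2 (≡-14 mod 12), so (6,-14,11)→(6,-2,3)
flip: (6,-2,3)→(3,2,6)
reduced (well bottom): (3,2,6) with a≤c, −a<b≤a
well minimum = a = 3

3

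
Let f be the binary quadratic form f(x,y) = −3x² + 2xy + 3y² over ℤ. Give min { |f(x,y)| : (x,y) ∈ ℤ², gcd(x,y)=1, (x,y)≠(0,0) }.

river: ρ → (3,4,-2)
river: ρ → (-2,4,3)
river: ρ → (3,2,-3)
river: ρ → (-3,4,2)
river: ρ → (2,4,-3)
river: ρ → (-3,2,3)
closes: descent 0, river 6
min |a| on river = 2

2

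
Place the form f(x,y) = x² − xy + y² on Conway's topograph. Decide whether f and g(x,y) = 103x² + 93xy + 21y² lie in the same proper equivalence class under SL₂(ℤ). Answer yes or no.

D₁ = -3, D₂ = -3
f: translate: b→1 (≡-1 mod 2), so (1,-1,1)→(1,1,1)
f: reduced (well bottom): (1,1,1) with a≤c, −a<b≤a
g: flip: (103,93,21)→(21,-93,103)
g: translate: b→-9 (≡-93 mod 42), so (21,-93,103)→(21,-9,1)
g: flip: (21,-9,1)→(1,9,21)
g: translate: b→1 (≡9 mod 2), so (1,9,21)→(1,1,1)
g: reduced (well bottom): (1,1,1) with a≤c, −a<b≤a
reduced forms (1, 1, 1) vs (1, 1, 1) ⇒ equivalent

yes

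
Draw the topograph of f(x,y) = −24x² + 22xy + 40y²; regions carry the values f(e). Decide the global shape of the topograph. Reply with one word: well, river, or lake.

D = b²−4ac = 22² − 4·(-24)·40 = 4324
D > 0 non-square ⇒ indefinite ⇒ periodic river

river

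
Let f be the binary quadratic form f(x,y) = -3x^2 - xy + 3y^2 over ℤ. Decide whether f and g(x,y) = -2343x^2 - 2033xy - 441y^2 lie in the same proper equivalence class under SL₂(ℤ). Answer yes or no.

D₁ = 37, D₂ = 37
river cycle of f (length 6): (3, 1, -3), (-3, 5, 1), (1, 5, -3), (-3, 1, 3), (3, 5, -1), (-1, 5, 3)
river cycle of g (length 6): (-3, 5, 1), (1, 5, -3), (-3, 1, 3), (3, 5, -1), (-1, 5, 3), (3, 1, -3)
cycles coincide ⇒ equivalent

yes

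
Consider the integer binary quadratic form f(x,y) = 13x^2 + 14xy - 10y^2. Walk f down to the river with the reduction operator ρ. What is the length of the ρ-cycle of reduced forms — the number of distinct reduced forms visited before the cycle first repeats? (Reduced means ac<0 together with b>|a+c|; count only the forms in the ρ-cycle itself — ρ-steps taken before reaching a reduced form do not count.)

D = 716, ⌊√D⌋ = 26
river: ρ → (-10,26,1)
river: ρ → (1,26,-10)
river: ρ → (-10,14,13)
river: ρ → (13,12,-11)
river: ρ → (-11,10,14)
river: ρ → (14,18,-7)
river: ρ → (-7,24,5)
river: ρ → (5,26,-2)
river: ρ → (-2,26,5)
river: ρ → (5,24,-7)
river: ρ → (-7,18,14)
river: ρ → (14,10,-11)
river: ρ → (-11,12,13)
river: ρ → (13,14,-10)
ρ-cycle length = 14 (tail of 0 descent steps not counted)

14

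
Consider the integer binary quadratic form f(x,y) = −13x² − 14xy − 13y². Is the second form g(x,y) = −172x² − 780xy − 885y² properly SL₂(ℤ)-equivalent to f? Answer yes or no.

D₁ = -480, D₂ = -480
f is negative-definite; reduce −f:
−f: translate: b→-12 (≡14 mod 26), so (13,14,13)→(13,-12,12)
−f: flip: (13,-12,12)→(12,12,13)
−f: reduced (well bottom): (12,12,13) with a≤c, −a<b≤a
flip sign back: reduced form of f is (-12,-12,-13)
g is negative-definite; reduce −g:
−g: translate: b→92 (≡780 mod 344), so (172,780,885)→(172,92,13)
−g: flip: (172,92,13)→(13,-92,172)
−g: translate: b→12 (≡-92 mod 26), so (13,-92,172)→(13,12,12)
−g: flip: (13,12,12)→(12,-12,13)
−g: translate: b→12 (≡-12 mod 24), so (12,-12,13)→(12,12,13)
−g: reduced (well bottom): (12,12,13) with a≤c, −a<b≤a
flip sign back: reduced form of g is (-12,-12,-13)
reduced forms (-12, -12, -13) vs (-12, -12, -13) ⇒ equivalent

yes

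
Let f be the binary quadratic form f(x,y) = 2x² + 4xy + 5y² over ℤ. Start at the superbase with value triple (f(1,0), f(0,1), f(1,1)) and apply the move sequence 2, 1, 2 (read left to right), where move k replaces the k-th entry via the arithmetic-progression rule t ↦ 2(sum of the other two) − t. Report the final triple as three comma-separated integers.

start (2,5,11) = (f(1,0),f(0,1),f(1,1))
replace slot 2: 2·(2+11) − 5 = 21 → (2,21,11)
replace slot 1: 2·(21+11) − 2 = 62 → (62,21,11)
replace slot 2: 2·(62+11) − 21 = 125 → (62,125,11)

62,125,11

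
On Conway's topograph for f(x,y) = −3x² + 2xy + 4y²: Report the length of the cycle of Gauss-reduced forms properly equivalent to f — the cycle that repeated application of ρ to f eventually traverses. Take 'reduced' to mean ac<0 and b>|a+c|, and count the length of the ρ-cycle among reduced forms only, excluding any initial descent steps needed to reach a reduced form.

D = 52, ⌊√D⌋ = 7
river: ρ → (4,6,-1)
river: ρ → (-1,6,4)
river: ρ → (4,2,-3)
river: ρ → (-3,4,3)
river: ρ → (3,2,-4)
river: ρ → (-4,6,1)
river: ρ → (1,6,-4)
river: ρ → (-4,2,3)
river: ρ → (3,4,-3)
river: ρ → (-3,2,4)
ρ-cycle length = 10 (tail of 0 descent steps not counted)

10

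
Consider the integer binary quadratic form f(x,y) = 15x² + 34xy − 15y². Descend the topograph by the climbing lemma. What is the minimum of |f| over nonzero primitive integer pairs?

river: ρ → (-15,26,23)
river: ρ → (23,20,-18)
river: ρ → (-18,16,25)
river: ρ → (25,34,-9)
river: ρ → (-9,38,17)
river: ρ → (17,30,-17)
river: ρ → (-17,38,9)
river: ρ → (9,34,-25)
river: ρ → (-25,16,18)
river: ρ → (18,20,-23)
river: ρ → (-23,26,15)
river: ρ → (15,34,-15)
closes: descent 0, river 12
min |a| on river = 9

9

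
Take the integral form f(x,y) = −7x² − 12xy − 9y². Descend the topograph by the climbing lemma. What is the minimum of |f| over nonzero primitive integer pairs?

translate: b→-2 (≡12 mod 14), so (7,12,9)→(7,-2,4)
flip: (7,-2,4)→(4,2,7)
reduced (well bottom): (4,2,7) with a≤c, −a<b≤a
well minimum |f| = |-4| = 4 (negative-definite)

4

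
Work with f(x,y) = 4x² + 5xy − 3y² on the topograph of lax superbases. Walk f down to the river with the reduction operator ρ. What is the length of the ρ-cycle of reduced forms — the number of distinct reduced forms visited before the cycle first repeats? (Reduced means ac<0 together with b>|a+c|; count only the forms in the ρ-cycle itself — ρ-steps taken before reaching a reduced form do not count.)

D = 73, ⌊√D⌋ = 8
river: ρ → (-3,7,2)
river: ρ → (2,5,-6)
river: ρ → (-6,7,1)
river: ρ → (1,7,-6)
river: ρ → (-6,5,2)
river: ρ → (2,7,-3)
river: ρ → (-3,5,4)
river: ρ → (4,3,-4)
river: ρ → (-4,5,3)
river: ρ → (3,7,-2)
river: ρ → (-2,5,6)
river: ρ → (6,7,-1)
river: ρ → (-1,7,6)
river: ρ → (6,5,-2)
river: ρ → (-2,7,3)
river: ρ → (3,5,-4)
river: ρ → (-4,3,4)
river: ρ → (4,5,-3)
ρ-cycle length = 18 (tail of 0 descent steps not counted)

18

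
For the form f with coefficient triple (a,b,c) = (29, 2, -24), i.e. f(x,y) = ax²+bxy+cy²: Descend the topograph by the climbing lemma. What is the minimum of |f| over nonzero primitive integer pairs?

descent: ρ → (-24,46,7)  [lands on river]
river: ρ → (7,52,-3)
river: ρ → (-3,50,24)
river: ρ → (24,46,-7)
river: ρ → (-7,52,3)
river: ρ → (3,50,-24)
closes: descent 1, river 6
min |a| on river = 3

3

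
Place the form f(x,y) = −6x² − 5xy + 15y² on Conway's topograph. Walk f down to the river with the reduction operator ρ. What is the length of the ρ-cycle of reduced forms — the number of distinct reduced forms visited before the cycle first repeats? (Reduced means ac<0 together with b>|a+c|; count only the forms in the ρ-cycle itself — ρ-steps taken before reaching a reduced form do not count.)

D = 385, ⌊√D⌋ = 19
descent: ρ → (15,5,-6)
descent: ρ → (-6,19,1)  [lands on river]
river: ρ → (1,19,-6)
river: ρ → (-6,17,4)
river: ρ → (4,15,-10)
river: ρ → (-10,5,9)
river: ρ → (9,13,-6)
river: ρ → (-6,11,11)
river: ρ → (11,11,-6)
river: ρ → (-6,13,9)
river: ρ → (9,5,-10)
river: ρ → (-10,15,4)
river: ρ → (4,17,-6)
ρ-cycle length = 12 (tail of 2 descent steps not counted)

12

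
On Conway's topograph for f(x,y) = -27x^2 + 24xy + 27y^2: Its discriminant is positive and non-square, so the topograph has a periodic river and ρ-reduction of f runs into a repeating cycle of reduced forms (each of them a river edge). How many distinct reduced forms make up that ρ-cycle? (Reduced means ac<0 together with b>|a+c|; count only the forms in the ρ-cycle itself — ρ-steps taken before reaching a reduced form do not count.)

D = 3492, ⌊√D⌋ = 59
river: ρ → (27,30,-24)
river: ρ → (-24,18,33)
river: ρ → (33,48,-9)
river: ρ → (-9,42,48)
river: ρ → (48,54,-3)
river: ρ → (-3,54,48)
river: ρ → (48,42,-9)
river: ρ → (-9,48,33)
river: ρ → (33,18,-24)
river: ρ → (-24,30,27)
river: ρ → (27,24,-27)
river: ρ → (-27,30,24)
river: ρ → (24,18,-33)
river: ρ → (-33,48,9)
river: ρ → (9,42,-48)
river: ρ → (-48,54,3)
river: ρ → (3,54,-48)
river: ρ → (-48,42,9)
river: ρ → (9,48,-33)
river: ρ → (-33,18,24)
river: ρ → (24,30,-27)
river: ρ → (-27,24,27)
ρ-cycle length = 22 (tail of 0 descent steps not counted)

22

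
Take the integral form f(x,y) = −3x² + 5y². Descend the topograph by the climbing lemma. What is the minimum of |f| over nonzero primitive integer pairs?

descent: ρ → (5,0,-3)
descent: ρ → (-3,6,2)  [lands on river]
river: ρ → (2,6,-3)
closes: descent 2, river 2
min |a| on river = 2

2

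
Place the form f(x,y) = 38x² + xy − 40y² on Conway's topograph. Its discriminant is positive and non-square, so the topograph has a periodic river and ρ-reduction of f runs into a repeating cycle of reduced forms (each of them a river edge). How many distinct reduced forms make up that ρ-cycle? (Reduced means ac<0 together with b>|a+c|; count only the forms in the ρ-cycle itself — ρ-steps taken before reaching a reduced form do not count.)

D = 6081, ⌊√D⌋ = 77
descent: ρ → (-40,-1,38)
descent: ρ → (38,77,-1)  [lands on river]
river: ρ → (-1,77,38)
river: ρ → (38,75,-3)
river: ρ → (-3,75,38)
ρ-cycle length = 4 (tail of 2 descent steps not counted)

4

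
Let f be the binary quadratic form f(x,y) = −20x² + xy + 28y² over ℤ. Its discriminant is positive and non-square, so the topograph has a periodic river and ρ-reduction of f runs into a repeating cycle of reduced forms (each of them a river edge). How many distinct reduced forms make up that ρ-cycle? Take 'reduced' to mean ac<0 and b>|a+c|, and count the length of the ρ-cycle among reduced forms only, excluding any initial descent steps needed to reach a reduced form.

D = 2241, ⌊√D⌋ = 47
descent: ρ → (28,-1,-20)
descent: ρ → (-20,41,7)  [lands on river]
river: ρ → (7,43,-14)
river: ρ → (-14,41,10)
river: ρ → (10,39,-18)
river: ρ → (-18,33,16)
river: ρ → (16,31,-20)
river: ρ → (-20,9,27)
river: ρ → (27,45,-2)
river: ρ → (-2,47,4)
river: ρ → (4,41,-35)
river: ρ → (-35,29,10)
river: ρ → (10,31,-32)
river: ρ → (-32,33,9)
river: ρ → (9,39,-20)
ρ-cycle length = 14 (tail of 2 descent steps not counted)

14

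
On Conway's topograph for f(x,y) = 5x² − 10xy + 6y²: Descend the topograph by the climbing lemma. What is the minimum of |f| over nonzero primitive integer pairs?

translate: b→0 (≡-10 mod 10), so (5,-10,6)→(5,0,1)
flip: (5,0,1)→(1,0,5)
reduced (well bottom): (1,0,5) with a≤c, −a<b≤a
well minimum = a = 1

1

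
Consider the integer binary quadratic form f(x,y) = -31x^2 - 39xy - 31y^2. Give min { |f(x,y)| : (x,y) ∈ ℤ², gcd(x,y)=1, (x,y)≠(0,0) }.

translate: b→-23 (≡39 mod 62), so (31,39,31)→(31,-23,23)
flip: (31,-23,23)→(23,23,31)
reduced (well bottom): (23,23,31) with a≤c, −a<b≤a
well minimum |f| = |-23| = 23 (negative-definite)

23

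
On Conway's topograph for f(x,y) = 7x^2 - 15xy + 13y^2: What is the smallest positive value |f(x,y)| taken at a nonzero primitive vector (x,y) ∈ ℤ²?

translate: b→-1 (≡-15 mod 14), so (7,-15,13)→(7,-1,5)
flip: (7,-1,5)→(5,1,7)
reduced (well bottom): (5,1,7) with a≤c, −a<b≤a
well minimum = a = 5

5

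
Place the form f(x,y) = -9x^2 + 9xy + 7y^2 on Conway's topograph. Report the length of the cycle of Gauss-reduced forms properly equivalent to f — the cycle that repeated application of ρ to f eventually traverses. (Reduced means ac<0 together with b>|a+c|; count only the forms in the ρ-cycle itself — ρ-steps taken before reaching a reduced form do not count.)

D = 333, ⌊√D⌋ = 18
river: ρ → (7,5,-11)
river: ρ → (-11,17,1)
river: ρ → (1,17,-11)
river: ρ → (-11,5,7)
river: ρ → (7,9,-9)
river: ρ → (-9,9,7)
ρ-cycle length = 6 (tail of 0 descent steps not counted)

6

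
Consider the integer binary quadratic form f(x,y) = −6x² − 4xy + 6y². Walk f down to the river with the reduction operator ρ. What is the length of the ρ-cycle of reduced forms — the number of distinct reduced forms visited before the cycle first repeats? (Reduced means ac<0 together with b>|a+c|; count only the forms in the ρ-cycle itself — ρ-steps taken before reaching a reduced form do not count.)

D = 160, ⌊√D⌋ = 12
descent: ρ → (6,4,-6)  [lands on river]
river: ρ → (-6,8,4)
river: ρ → (4,8,-6)
river: ρ → (-6,4,6)
river: ρ → (6,8,-4)
river: ρ → (-4,8,6)
ρ-cycle length = 6 (tail of 1 descent step not counted)

6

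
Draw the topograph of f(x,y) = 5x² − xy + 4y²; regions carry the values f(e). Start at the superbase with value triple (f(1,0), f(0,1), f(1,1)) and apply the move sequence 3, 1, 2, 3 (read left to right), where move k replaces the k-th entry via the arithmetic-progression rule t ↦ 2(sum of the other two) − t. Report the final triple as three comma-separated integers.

start (5,4,8) = (f(1,0),f(0,1),f(1,1))
replace slot 3: 2·(5+4) − 8 = 10 → (5,4,10)
replace slot 1: 2·(4+10) − 5 = 23 → (23,4,10)
replace slot 2: 2·(23+10) − 4 = 62 → (23,62,10)
replace slot 3: 2·(23+62) − 10 = 160 → (23,62,160)

23,62,160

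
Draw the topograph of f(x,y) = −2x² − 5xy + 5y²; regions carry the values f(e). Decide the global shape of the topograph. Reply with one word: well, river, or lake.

D = b²−4ac = (-5)² − 4·(-2)·5 = 65
D > 0 non-square ⇒ indefinite ⇒ periodic river

river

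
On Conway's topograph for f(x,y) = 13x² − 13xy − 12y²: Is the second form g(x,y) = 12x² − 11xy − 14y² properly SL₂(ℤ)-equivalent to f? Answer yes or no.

D₁ = 793, D₂ = 793
river cycle of f (length 12): (-12, 13, 13), (13, 13, -12), (-12, 11, 14), (14, 17, -9), (-9, 19, 12), (12, 5, -16), (-16, 27, 1), (1, 27, -16), (-16, 5, 12), (12, 19, -9), … (2 more)
river cycle of g (length 12): (-14, 11, 12), (12, 13, -13), (-13, 13, 12), (12, 11, -14), (-14, 17, 9), (9, 19, -12), (-12, 5, 16), (16, 27, -1), (-1, 27, 16), (16, 5, -12), … (2 more)
cycles differ ⇒ inequivalent

no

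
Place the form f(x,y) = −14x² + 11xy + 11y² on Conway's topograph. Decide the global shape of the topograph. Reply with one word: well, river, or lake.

D = b²−4ac = 11² − 4·(-14)·11 = 737
D > 0 non-square ⇒ indefinite ⇒ periodic river

river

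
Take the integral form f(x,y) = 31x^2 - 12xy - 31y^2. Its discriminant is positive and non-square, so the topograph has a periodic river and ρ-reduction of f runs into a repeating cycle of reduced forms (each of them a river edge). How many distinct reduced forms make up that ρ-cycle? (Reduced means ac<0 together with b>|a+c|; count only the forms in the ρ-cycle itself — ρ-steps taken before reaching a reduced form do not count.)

D = 3988, ⌊√D⌋ = 63
descent: ρ → (-31,12,31)  [lands on river]
river: ρ → (31,50,-12)
river: ρ → (-12,46,39)
river: ρ → (39,32,-19)
river: ρ → (-19,44,27)
river: ρ → (27,10,-36)
river: ρ → (-36,62,1)
river: ρ → (1,62,-36)
river: ρ → (-36,10,27)
river: ρ → (27,44,-19)
river: ρ → (-19,32,39)
river: ρ → (39,46,-12)
river: ρ → (-12,50,31)
river: ρ → (31,12,-31)
river: ρ → (-31,50,12)
river: ρ → (12,46,-39)
river: ρ → (-39,32,19)
river: ρ → (19,44,-27)
river: ρ → (-27,10,36)
river: ρ → (36,62,-1)
river: ρ → (-1,62,36)
river: ρ → (36,10,-27)
river: ρ → (-27,44,19)
river: ρ → (19,32,-39)
river: ρ → (-39,46,12)
river: ρ → (12,50,-31)
ρ-cycle length = 26 (tail of 1 descent step not counted)

26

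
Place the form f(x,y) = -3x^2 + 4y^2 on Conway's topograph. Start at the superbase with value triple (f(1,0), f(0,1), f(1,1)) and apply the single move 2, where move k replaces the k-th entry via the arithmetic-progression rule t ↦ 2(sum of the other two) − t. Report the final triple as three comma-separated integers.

start (-3,4,1) = (f(1,0),f(0,1),f(1,1))
replace slot 2: 2·((-3)+1) − 4 = -8 → (-3,-8,1)

-3,-8,1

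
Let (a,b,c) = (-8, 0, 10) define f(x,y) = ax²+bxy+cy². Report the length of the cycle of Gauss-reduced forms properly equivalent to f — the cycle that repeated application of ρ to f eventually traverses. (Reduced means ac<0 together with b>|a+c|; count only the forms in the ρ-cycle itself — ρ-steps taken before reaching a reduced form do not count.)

D = 320, ⌊√D⌋ = 17
descent: ρ → (10,0,-8)
descent: ρ → (-8,16,2)  [lands on river]
river: ρ → (2,16,-8)
ρ-cycle length = 2 (tail of 2 descent steps not counted)

2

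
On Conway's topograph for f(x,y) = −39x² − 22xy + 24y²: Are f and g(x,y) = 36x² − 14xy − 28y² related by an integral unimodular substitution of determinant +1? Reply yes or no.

D₁ = 4228, D₂ = 4228
river cycle of f (length 38): (24, 22, -39), (-39, 56, 7), (7, 56, -39), (-39, 22, 24), (24, 26, -37), (-37, 48, 13), (13, 56, -21), (-21, 28, 41), (41, 54, -8), (-8, 58, 27), … (28 more)
river cycle of g (length 38): (-28, 14, 36), (36, 58, -6), (-6, 62, 16), (16, 34, -48), (-48, 62, 2), (2, 62, -48), (-48, 34, 16), (16, 62, -6), (-6, 58, 36), (36, 14, -28), … (28 more)
cycles differ ⇒ inequivalent

no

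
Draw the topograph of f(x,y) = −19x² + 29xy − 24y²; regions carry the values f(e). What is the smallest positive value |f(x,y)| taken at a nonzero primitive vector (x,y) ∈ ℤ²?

translate: b→9 (≡-29 mod 38), so (19,-29,24)→(19,9,14)
flip: (19,9,14)→(14,-9,19)
reduced (well bottom): (14,-9,19) with a≤c, −a<b≤a
well minimum |f| = |-14| = 14 (negative-definite)

14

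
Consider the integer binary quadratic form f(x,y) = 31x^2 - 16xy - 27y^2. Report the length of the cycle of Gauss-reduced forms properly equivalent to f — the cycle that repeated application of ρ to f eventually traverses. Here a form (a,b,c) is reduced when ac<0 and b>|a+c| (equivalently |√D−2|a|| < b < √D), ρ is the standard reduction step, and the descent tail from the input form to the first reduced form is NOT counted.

D = 3604, ⌊√D⌋ = 60
descent: ρ → (-27,16,31)  [lands on river]
river: ρ → (31,46,-12)
river: ρ → (-12,50,23)
river: ρ → (23,42,-20)
river: ρ → (-20,38,27)
river: ρ → (27,16,-31)
river: ρ → (-31,46,12)
river: ρ → (12,50,-23)
river: ρ → (-23,42,20)
river: ρ → (20,38,-27)
ρ-cycle length = 10 (tail of 1 descent step not counted)

10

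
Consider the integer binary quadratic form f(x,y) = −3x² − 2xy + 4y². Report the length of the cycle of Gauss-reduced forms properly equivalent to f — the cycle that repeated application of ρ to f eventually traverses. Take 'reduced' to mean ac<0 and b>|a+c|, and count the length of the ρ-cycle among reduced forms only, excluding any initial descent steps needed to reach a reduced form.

D = 52, ⌊√D⌋ = 7
descent: ρ → (4,2,-3)  [lands on river]
river: ρ → (-3,4,3)
river: ρ → (3,2,-4)
river: ρ → (-4,6,1)
river: ρ → (1,6,-4)
river: ρ → (-4,2,3)
river: ρ → (3,4,-3)
river: ρ → (-3,2,4)
river: ρ → (4,6,-1)
river: ρ → (-1,6,4)
ρ-cycle length = 10 (tail of 1 descent step not counted)

10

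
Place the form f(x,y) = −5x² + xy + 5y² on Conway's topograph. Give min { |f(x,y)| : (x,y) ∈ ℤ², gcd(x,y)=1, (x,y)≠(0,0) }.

river: ρ → (5,9,-1)
river: ρ → (-1,9,5)
river: ρ → (5,1,-5)
river: ρ → (-5,9,1)
river: ρ → (1,9,-5)
river: ρ → (-5,1,5)
closes: descent 0, river 6
min |a| on river = 1

1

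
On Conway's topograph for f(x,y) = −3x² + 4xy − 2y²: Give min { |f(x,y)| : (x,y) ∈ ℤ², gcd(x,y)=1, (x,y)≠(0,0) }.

translate: b→2 (≡-4 mod 6), so (3,-4,2)→(3,2,1)
flip: (3,2,1)→(1,-2,3)
translate: b→0 (≡-2 mod 2), so (1,-2,3)→(1,0,2)
reduced (well bottom): (1,0,2) with a≤c, −a<b≤a
well minimum |f| = |-1| = 1 (negative-definite)

1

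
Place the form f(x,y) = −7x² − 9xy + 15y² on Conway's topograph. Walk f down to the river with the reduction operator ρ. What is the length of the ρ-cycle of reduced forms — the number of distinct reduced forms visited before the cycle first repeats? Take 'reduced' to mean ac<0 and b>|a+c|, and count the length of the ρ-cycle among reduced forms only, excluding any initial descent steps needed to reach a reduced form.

D = 501, ⌊√D⌋ = 22
descent: ρ → (15,9,-7)  [lands on river]
river: ρ → (-7,19,5)
river: ρ → (5,21,-3)
river: ρ → (-3,21,5)
river: ρ → (5,19,-7)
river: ρ → (-7,9,15)
river: ρ → (15,21,-1)
river: ρ → (-1,21,15)
ρ-cycle length = 8 (tail of 1 descent step not counted)

8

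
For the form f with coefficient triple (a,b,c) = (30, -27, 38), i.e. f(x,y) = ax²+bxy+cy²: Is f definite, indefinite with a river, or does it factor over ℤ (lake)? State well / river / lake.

D = b²−4ac = (-27)² − 4·30·38 = -3831
D < 0 ⇒ definite ⇒ every region one sign ⇒ single well

well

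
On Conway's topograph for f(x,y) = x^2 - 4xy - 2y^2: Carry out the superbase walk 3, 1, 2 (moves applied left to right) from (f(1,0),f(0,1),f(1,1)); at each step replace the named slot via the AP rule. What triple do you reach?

start (1,-2,-5) = (f(1,0),f(0,1),f(1,1))
replace slot 3: 2·(1+(-2)) − (-5) = 3 → (1,-2,3)
replace slot 1: 2·((-2)+3) − 1 = 1 → (1,-2,3)
replace slot 2: 2·(1+3) − (-2) = 10 → (1,10,3)

1,10,3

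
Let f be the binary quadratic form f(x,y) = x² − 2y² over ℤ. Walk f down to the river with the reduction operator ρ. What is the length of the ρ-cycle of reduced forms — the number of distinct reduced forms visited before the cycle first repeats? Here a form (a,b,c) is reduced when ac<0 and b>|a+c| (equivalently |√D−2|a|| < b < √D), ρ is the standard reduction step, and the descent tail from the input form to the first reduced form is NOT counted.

D = 8, ⌊√D⌋ = 2
descent: ρ → (-2,0,1)
descent: ρ → (1,2,-1)  [lands on river]
river: ρ → (-1,2,1)
ρ-cycle length = 2 (tail of 2 descent steps not counted)

2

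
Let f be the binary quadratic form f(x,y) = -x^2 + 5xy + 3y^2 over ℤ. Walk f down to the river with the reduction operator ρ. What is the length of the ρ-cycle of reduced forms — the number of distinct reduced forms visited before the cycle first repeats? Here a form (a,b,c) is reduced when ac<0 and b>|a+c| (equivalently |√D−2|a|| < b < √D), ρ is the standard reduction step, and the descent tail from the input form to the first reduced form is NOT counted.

D = 37, ⌊√D⌋ = 6
river: ρ → (3,1,-3)
river: ρ → (-3,5,1)
river: ρ → (1,5,-3)
river: ρ → (-3,1,3)
river: ρ → (3,5,-1)
river: ρ → (-1,5,3)
ρ-cycle length = 6 (tail of 0 descent steps not counted)

6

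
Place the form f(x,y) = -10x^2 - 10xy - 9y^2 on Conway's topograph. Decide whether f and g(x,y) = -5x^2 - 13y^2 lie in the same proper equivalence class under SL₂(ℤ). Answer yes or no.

D₁ = -260, D₂ = -260
f is negative-definite; reduce −f:
−f: flip: (10,10,9)→(9,-10,10)
−f: translate: b→8 (≡-10 mod 18), so (9,-10,10)→(9,8,9)
−f: reduced (well bottom): (9,8,9) with a≤c, −a<b≤a
flip sign back: reduced form of f is (-9,-8,-9)
g is negative-definite; reduce −g:
−g: reduced (well bottom): (5,0,13) with a≤c, −a<b≤a
flip sign back: reduced form of g is (-5,0,-13)
reduced forms (-9, -8, -9) vs (-5, 0, -13) ⇒ inequivalent

no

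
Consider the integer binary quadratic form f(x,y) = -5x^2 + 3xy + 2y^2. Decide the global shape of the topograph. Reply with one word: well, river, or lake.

D = b²−4ac = 3² − 4·(-5)·2 = 49
D = 7² is a perfect square ⇒ form factors over ℤ ⇒ lakes

lake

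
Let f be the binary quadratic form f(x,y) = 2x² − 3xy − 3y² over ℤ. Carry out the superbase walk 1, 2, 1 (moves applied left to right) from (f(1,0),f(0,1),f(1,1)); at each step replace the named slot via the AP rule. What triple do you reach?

start (2,-3,-4) = (f(1,0),f(0,1),f(1,1))
replace slot 1: 2·((-3)+(-4)) − 2 = -16 → (-16,-3,-4)
replace slot 2: 2·((-16)+(-4)) − (-3) = -37 → (-16,-37,-4)
replace slot 1: 2·((-37)+(-4)) − (-16) = -66 → (-66,-37,-4)

-66,-37,-4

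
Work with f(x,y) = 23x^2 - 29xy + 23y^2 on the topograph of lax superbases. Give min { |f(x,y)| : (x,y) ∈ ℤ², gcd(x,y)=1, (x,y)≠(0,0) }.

translate: b→17 (≡-29 mod 46), so (23,-29,23)→(23,17,17)
flip: (23,17,17)→(17,-17,23)
translate: b→17 (≡-17 mod 34), so (17,-17,23)→(17,17,23)
reduced (well bottom): (17,17,23) with a≤c, −a<b≤a
well minimum = a = 17

17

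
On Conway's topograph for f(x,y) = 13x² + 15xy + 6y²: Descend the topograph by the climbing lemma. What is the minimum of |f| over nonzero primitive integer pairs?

translate: b→-11 (≡15 mod 26), so (13,15,6)→(13,-11,4)
flip: (13,-11,4)→(4,11,13)
translate: b→3 (≡11 mod 8), so (4,11,13)→(4,3,6)
reduced (well bottom): (4,3,6) with a≤c, −a<b≤a
well minimum = a = 4

4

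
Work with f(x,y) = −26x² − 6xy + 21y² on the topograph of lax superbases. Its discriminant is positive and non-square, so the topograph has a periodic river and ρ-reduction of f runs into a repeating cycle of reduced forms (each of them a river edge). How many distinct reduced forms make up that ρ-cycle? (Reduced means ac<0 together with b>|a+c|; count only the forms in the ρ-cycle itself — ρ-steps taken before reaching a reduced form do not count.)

D = 2220, ⌊√D⌋ = 47
descent: ρ → (21,6,-26)  [lands on river]
river: ρ → (-26,46,1)
river: ρ → (1,46,-26)
river: ρ → (-26,6,21)
river: ρ → (21,36,-11)
river: ρ → (-11,30,30)
river: ρ → (30,30,-11)
river: ρ → (-11,36,21)
ρ-cycle length = 8 (tail of 1 descent step not counted)

8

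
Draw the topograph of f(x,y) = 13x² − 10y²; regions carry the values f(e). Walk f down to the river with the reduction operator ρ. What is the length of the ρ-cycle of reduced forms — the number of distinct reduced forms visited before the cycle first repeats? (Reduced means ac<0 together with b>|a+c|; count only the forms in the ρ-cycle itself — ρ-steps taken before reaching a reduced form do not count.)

D = 520, ⌊√D⌋ = 22
descent: ρ → (-10,20,3)  [lands on river]
river: ρ → (3,22,-3)
river: ρ → (-3,20,10)
river: ρ → (10,20,-3)
river: ρ → (-3,22,3)
river: ρ → (3,20,-10)
ρ-cycle length = 6 (tail of 1 descent step not counted)

6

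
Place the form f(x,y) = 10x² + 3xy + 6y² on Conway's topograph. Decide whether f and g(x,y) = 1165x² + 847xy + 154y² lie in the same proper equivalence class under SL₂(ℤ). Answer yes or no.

D₁ = -231, D₂ = -231
f: flip: (10,3,6)→(6,-3,10)
f: reduced (well bottom): (6,-3,10) with a≤c, −a<b≤a
g: flip: (1165,847,154)→(154,-847,1165)
g: translate: b→77 (≡-847 mod 308), so (154,-847,1165)→(154,77,10)
g: flip: (154,77,10)→(10,-77,154)
g: translate: b→3 (≡-77 mod 20), so (10,-77,154)→(10,3,6)
g: flip: (10,3,6)→(6,-3,10)
g: reduced (well bottom): (6,-3,10) with a≤c, −a<b≤a
reduced forms (6, -3, 10) vs (6, -3, 10) ⇒ equivalent

yes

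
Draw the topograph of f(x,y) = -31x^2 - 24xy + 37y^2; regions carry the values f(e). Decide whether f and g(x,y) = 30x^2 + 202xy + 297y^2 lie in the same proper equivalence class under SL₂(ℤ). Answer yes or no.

D₁ = 5164, D₂ = 5164
river cycle of f (length 62): (37, 24, -31), (-31, 38, 30), (30, 22, -39), (-39, 56, 13), (13, 48, -55), (-55, 62, 6), (6, 70, -11), (-11, 62, 30), (30, 58, -15), (-15, 62, 22), … (52 more)
river cycle of g (length 62): (30, 22, -39), (-39, 56, 13), (13, 48, -55), (-55, 62, 6), (6, 70, -11), (-11, 62, 30), (30, 58, -15), (-15, 62, 22), (22, 70, -3), (-3, 68, 45), … (52 more)
cycles coincide ⇒ equivalent

yes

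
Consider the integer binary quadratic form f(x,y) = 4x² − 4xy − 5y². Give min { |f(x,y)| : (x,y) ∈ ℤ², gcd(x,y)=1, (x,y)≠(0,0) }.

descent: ρ → (-5,4,4)  [lands on river]
river: ρ → (4,4,-5)
river: ρ → (-5,6,3)
river: ρ → (3,6,-5)
closes: descent 1, river 4
min |a| on river = 3

3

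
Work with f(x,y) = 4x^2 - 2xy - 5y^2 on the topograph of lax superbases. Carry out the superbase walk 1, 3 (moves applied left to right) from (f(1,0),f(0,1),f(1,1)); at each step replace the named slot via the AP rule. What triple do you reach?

start (4,-5,-3) = (f(1,0),f(0,1),f(1,1))
replace slot 1: 2·((-5)+(-3)) − 4 = -20 → (-20,-5,-3)
replace slot 3: 2·((-20)+(-5)) − (-3) = -47 → (-20,-5,-47)

-20,-5,-47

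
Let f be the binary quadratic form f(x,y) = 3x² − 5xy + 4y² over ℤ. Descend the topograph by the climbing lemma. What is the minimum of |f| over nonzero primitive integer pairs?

translate: b→1 (≡-5 mod 6), so (3,-5,4)→(3,1,2)
flip: (3,1,2)→(2,-1,3)
reduced (well bottom): (2,-1,3) with a≤c, −a<b≤a
well minimum = a = 2

2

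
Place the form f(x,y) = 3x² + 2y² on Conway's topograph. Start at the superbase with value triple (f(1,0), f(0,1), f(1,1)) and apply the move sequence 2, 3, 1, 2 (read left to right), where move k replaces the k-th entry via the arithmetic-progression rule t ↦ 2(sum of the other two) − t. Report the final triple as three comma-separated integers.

start (3,2,5) = (f(1,0),f(0,1),f(1,1))
replace slot 2: 2·(3+5) − 2 = 14 → (3,14,5)
replace slot 3: 2·(3+14) − 5 = 29 → (3,14,29)
replace slot 1: 2·(14+29) − 3 = 83 → (83,14,29)
replace slot 2: 2·(83+29) − 14 = 210 → (83,210,29)

83,210,29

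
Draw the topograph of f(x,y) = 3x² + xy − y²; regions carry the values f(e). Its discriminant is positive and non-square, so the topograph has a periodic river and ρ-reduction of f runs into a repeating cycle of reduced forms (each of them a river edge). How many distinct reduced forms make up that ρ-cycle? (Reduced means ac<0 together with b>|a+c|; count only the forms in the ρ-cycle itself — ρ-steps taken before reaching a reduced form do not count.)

D = 13, ⌊√D⌋ = 3
descent: ρ → (-1,3,1)  [lands on river]
river: ρ → (1,3,-1)
ρ-cycle length = 2 (tail of 1 descent step not counted)

2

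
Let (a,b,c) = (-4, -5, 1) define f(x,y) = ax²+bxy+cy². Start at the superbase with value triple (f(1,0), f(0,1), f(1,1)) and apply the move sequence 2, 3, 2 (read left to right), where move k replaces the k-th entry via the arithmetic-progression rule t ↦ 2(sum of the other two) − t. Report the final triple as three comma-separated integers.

start (-4,1,-8) = (f(1,0),f(0,1),f(1,1))
replace slot 2: 2·((-4)+(-8)) − 1 = -25 → (-4,-25,-8)
replace slot 3: 2·((-4)+(-25)) − (-8) = -50 → (-4,-25,-50)
replace slot 2: 2·((-4)+(-50)) − (-25) = -83 → (-4,-83,-50)

-4,-83,-50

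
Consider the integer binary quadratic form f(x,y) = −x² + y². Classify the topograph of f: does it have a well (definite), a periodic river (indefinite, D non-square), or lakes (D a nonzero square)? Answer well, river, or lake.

D = b²−4ac = 0² − 4·(-1)·1 = 4
D = 2² is a perfect square ⇒ form factors over ℤ ⇒ lakes

lake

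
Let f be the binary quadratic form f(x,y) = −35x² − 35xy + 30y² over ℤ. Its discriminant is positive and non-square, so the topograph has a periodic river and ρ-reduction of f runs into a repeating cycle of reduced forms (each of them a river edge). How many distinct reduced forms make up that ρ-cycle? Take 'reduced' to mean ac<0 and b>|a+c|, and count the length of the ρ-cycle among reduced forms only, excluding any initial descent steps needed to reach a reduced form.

D = 5425, ⌊√D⌋ = 73
descent: ρ → (30,35,-35)  [lands on river]
river: ρ → (-35,35,30)
river: ρ → (30,25,-40)
river: ρ → (-40,55,15)
river: ρ → (15,65,-20)
river: ρ → (-20,55,30)
river: ρ → (30,65,-10)
river: ρ → (-10,55,60)
river: ρ → (60,65,-5)
river: ρ → (-5,65,60)
river: ρ → (60,55,-10)
river: ρ → (-10,65,30)
river: ρ → (30,55,-20)
river: ρ → (-20,65,15)
river: ρ → (15,55,-40)
river: ρ → (-40,25,30)
ρ-cycle length = 16 (tail of 1 descent step not counted)

16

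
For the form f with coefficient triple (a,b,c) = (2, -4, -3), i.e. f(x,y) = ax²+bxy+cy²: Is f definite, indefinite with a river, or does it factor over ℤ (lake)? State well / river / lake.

D = b²−4ac = (-4)² − 4·2·(-3) = 40
D > 0 non-square ⇒ indefinite ⇒ periodic river

river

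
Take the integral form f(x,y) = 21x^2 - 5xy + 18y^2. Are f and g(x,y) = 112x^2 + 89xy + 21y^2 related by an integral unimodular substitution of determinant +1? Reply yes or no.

D₁ = -1487, D₂ = -1487
f: flip: (21,-5,18)→(18,5,21)
f: reduced (well bottom): (18,5,21) with a≤c, −a<b≤a
g: flip: (112,89,21)→(21,-89,112)
g: translate: b→-5 (≡-89 mod 42), so (21,-89,112)→(21,-5,18)
g: flip: (21,-5,18)→(18,5,21)
g: reduced (well bottom): (18,5,21) with a≤c, −a<b≤a
reduced forms (18, 5, 21) vs (18, 5, 21) ⇒ equivalent

yes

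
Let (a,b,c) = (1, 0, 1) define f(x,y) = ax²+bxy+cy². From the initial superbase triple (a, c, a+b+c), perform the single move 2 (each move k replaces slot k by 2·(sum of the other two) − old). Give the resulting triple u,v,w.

start (1,1,2) = (f(1,0),f(0,1),f(1,1))
replace slot 2: 2·(1+2) − 1 = 5 → (1,5,2)

1,5,2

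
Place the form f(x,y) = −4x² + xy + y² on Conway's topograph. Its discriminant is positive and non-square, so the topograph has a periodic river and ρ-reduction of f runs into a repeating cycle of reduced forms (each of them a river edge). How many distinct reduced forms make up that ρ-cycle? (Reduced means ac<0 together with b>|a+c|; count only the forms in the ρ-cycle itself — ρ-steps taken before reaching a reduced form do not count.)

D = 17, ⌊√D⌋ = 4
descent: ρ → (1,3,-2)  [lands on river]
river: ρ → (-2,1,2)
river: ρ → (2,3,-1)
river: ρ → (-1,3,2)
river: ρ → (2,1,-2)
river: ρ → (-2,3,1)
ρ-cycle length = 6 (tail of 1 descent step not counted)

6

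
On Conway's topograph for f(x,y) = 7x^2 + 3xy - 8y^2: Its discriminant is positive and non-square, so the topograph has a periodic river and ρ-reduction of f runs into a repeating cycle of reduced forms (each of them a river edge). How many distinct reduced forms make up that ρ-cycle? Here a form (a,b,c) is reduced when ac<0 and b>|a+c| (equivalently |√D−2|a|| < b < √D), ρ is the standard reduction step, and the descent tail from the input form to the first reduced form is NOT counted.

D = 233, ⌊√D⌋ = 15
river: ρ → (-8,13,2)
river: ρ → (2,15,-1)
river: ρ → (-1,15,2)
river: ρ → (2,13,-8)
river: ρ → (-8,3,7)
river: ρ → (7,11,-4)
river: ρ → (-4,13,4)
river: ρ → (4,11,-7)
river: ρ → (-7,3,8)
river: ρ → (8,13,-2)
river: ρ → (-2,15,1)
river: ρ → (1,15,-2)
river: ρ → (-2,13,8)
river: ρ → (8,3,-7)
river: ρ → (-7,11,4)
river: ρ → (4,13,-4)
river: ρ → (-4,11,7)
river: ρ → (7,3,-8)
ρ-cycle length = 18 (tail of 0 descent steps not counted)

18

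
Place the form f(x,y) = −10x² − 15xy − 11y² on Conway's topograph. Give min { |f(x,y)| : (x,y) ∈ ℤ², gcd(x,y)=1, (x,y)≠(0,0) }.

translate: b→-5 (≡15 mod 20), so (10,15,11)→(10,-5,6)
flip: (10,-5,6)→(6,5,10)
reduced (well bottom): (6,5,10) with a≤c, −a<b≤a
well minimum |f| = |-6| = 6 (negative-definite)

6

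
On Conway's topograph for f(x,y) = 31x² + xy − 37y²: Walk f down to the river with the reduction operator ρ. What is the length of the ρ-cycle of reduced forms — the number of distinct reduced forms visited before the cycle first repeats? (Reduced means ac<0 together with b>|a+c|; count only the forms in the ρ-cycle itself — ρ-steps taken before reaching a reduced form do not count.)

D = 4589, ⌊√D⌋ = 67
descent: ρ → (-37,-1,31)
descent: ρ → (31,63,-5)  [lands on river]
river: ρ → (-5,67,5)
river: ρ → (5,63,-31)
river: ρ → (-31,61,7)
river: ρ → (7,65,-13)
river: ρ → (-13,65,7)
river: ρ → (7,61,-31)
river: ρ → (-31,63,5)
river: ρ → (5,67,-5)
river: ρ → (-5,63,31)
river: ρ → (31,61,-7)
river: ρ → (-7,65,13)
river: ρ → (13,65,-7)
river: ρ → (-7,61,31)
ρ-cycle length = 14 (tail of 2 descent steps not counted)

14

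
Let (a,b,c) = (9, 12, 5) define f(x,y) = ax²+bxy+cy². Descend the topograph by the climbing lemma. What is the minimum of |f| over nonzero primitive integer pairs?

translate: b→-6 (≡12 mod 18), so (9,12,5)→(9,-6,2)
flip: (9,-6,2)→(2,6,9)
translate: b→2 (≡6 mod 4), so (2,6,9)→(2,2,5)
reduced (well bottom): (2,2,5) with a≤c, −a<b≤a
well minimum = a = 2

2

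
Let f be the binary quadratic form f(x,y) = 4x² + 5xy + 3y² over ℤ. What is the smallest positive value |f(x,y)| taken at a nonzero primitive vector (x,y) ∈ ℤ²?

translate: b→-3 (≡5 mod 8), so (4,5,3)→(4,-3,2)
flip: (4,-3,2)→(2,3,4)
translate: b→-1 (≡3 mod 4), so (2,3,4)→(2,-1,3)
reduced (well bottom): (2,-1,3) with a≤c, −a<b≤a
well minimum = a = 2

2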